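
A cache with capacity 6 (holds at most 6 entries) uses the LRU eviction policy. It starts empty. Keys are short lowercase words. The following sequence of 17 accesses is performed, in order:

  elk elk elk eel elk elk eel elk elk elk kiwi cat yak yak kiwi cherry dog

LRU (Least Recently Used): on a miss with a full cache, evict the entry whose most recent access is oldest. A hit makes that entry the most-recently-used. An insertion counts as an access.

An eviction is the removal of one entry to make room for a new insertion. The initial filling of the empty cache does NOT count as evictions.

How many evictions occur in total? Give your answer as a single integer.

Answer: 1

Derivation:
LRU simulation (capacity=6):
  1. access elk: MISS. Cache (LRU->MRU): [elk]
  2. access elk: HIT. Cache (LRU->MRU): [elk]
  3. access elk: HIT. Cache (LRU->MRU): [elk]
  4. access eel: MISS. Cache (LRU->MRU): [elk eel]
  5. access elk: HIT. Cache (LRU->MRU): [eel elk]
  6. access elk: HIT. Cache (LRU->MRU): [eel elk]
  7. access eel: HIT. Cache (LRU->MRU): [elk eel]
  8. access elk: HIT. Cache (LRU->MRU): [eel elk]
  9. access elk: HIT. Cache (LRU->MRU): [eel elk]
  10. access elk: HIT. Cache (LRU->MRU): [eel elk]
  11. access kiwi: MISS. Cache (LRU->MRU): [eel elk kiwi]
  12. access cat: MISS. Cache (LRU->MRU): [eel elk kiwi cat]
  13. access yak: MISS. Cache (LRU->MRU): [eel elk kiwi cat yak]
  14. access yak: HIT. Cache (LRU->MRU): [eel elk kiwi cat yak]
  15. access kiwi: HIT. Cache (LRU->MRU): [eel elk cat yak kiwi]
  16. access cherry: MISS. Cache (LRU->MRU): [eel elk cat yak kiwi cherry]
  17. access dog: MISS, evict eel. Cache (LRU->MRU): [elk cat yak kiwi cherry dog]
Total: 10 hits, 7 misses, 1 evictions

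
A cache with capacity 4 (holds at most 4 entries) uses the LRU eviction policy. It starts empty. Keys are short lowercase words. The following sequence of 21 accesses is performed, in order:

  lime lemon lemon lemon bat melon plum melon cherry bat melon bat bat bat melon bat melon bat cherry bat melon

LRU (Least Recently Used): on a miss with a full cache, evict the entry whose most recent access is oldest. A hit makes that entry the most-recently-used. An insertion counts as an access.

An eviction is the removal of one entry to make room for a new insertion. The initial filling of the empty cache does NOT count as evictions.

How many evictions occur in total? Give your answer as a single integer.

LRU simulation (capacity=4):
  1. access lime: MISS. Cache (LRU->MRU): [lime]
  2. access lemon: MISS. Cache (LRU->MRU): [lime lemon]
  3. access lemon: HIT. Cache (LRU->MRU): [lime lemon]
  4. access lemon: HIT. Cache (LRU->MRU): [lime lemon]
  5. access bat: MISS. Cache (LRU->MRU): [lime lemon bat]
  6. access melon: MISS. Cache (LRU->MRU): [lime lemon bat melon]
  7. access plum: MISS, evict lime. Cache (LRU->MRU): [lemon bat melon plum]
  8. access melon: HIT. Cache (LRU->MRU): [lemon bat plum melon]
  9. access cherry: MISS, evict lemon. Cache (LRU->MRU): [bat plum melon cherry]
  10. access bat: HIT. Cache (LRU->MRU): [plum melon cherry bat]
  11. access melon: HIT. Cache (LRU->MRU): [plum cherry bat melon]
  12. access bat: HIT. Cache (LRU->MRU): [plum cherry melon bat]
  13. access bat: HIT. Cache (LRU->MRU): [plum cherry melon bat]
  14. access bat: HIT. Cache (LRU->MRU): [plum cherry melon bat]
  15. access melon: HIT. Cache (LRU->MRU): [plum cherry bat melon]
  16. access bat: HIT. Cache (LRU->MRU): [plum cherry melon bat]
  17. access melon: HIT. Cache (LRU->MRU): [plum cherry bat melon]
  18. access bat: HIT. Cache (LRU->MRU): [plum cherry melon bat]
  19. access cherry: HIT. Cache (LRU->MRU): [plum melon bat cherry]
  20. access bat: HIT. Cache (LRU->MRU): [plum melon cherry bat]
  21. access melon: HIT. Cache (LRU->MRU): [plum cherry bat melon]
Total: 15 hits, 6 misses, 2 evictions

Answer: 2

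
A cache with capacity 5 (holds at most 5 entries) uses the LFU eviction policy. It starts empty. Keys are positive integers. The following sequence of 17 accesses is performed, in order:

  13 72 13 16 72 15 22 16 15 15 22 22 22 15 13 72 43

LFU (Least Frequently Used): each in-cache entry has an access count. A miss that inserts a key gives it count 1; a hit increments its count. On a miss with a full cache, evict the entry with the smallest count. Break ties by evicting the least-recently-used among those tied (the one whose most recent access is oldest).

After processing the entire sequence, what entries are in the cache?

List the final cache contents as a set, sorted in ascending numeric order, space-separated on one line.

Answer: 13 15 22 43 72

Derivation:
LFU simulation (capacity=5):
  1. access 13: MISS. Cache: [13(c=1)]
  2. access 72: MISS. Cache: [13(c=1) 72(c=1)]
  3. access 13: HIT, count now 2. Cache: [72(c=1) 13(c=2)]
  4. access 16: MISS. Cache: [72(c=1) 16(c=1) 13(c=2)]
  5. access 72: HIT, count now 2. Cache: [16(c=1) 13(c=2) 72(c=2)]
  6. access 15: MISS. Cache: [16(c=1) 15(c=1) 13(c=2) 72(c=2)]
  7. access 22: MISS. Cache: [16(c=1) 15(c=1) 22(c=1) 13(c=2) 72(c=2)]
  8. access 16: HIT, count now 2. Cache: [15(c=1) 22(c=1) 13(c=2) 72(c=2) 16(c=2)]
  9. access 15: HIT, count now 2. Cache: [22(c=1) 13(c=2) 72(c=2) 16(c=2) 15(c=2)]
  10. access 15: HIT, count now 3. Cache: [22(c=1) 13(c=2) 72(c=2) 16(c=2) 15(c=3)]
  11. access 22: HIT, count now 2. Cache: [13(c=2) 72(c=2) 16(c=2) 22(c=2) 15(c=3)]
  12. access 22: HIT, count now 3. Cache: [13(c=2) 72(c=2) 16(c=2) 15(c=3) 22(c=3)]
  13. access 22: HIT, count now 4. Cache: [13(c=2) 72(c=2) 16(c=2) 15(c=3) 22(c=4)]
  14. access 15: HIT, count now 4. Cache: [13(c=2) 72(c=2) 16(c=2) 22(c=4) 15(c=4)]
  15. access 13: HIT, count now 3. Cache: [72(c=2) 16(c=2) 13(c=3) 22(c=4) 15(c=4)]
  16. access 72: HIT, count now 3. Cache: [16(c=2) 13(c=3) 72(c=3) 22(c=4) 15(c=4)]
  17. access 43: MISS, evict 16(c=2). Cache: [43(c=1) 13(c=3) 72(c=3) 22(c=4) 15(c=4)]
Total: 11 hits, 6 misses, 1 evictions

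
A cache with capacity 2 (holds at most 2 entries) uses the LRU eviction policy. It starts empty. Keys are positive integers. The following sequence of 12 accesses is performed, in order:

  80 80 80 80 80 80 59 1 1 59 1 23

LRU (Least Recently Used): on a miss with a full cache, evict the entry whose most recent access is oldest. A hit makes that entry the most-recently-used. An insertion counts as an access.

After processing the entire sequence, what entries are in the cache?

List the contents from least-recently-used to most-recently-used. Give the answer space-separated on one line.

LRU simulation (capacity=2):
  1. access 80: MISS. Cache (LRU->MRU): [80]
  2. access 80: HIT. Cache (LRU->MRU): [80]
  3. access 80: HIT. Cache (LRU->MRU): [80]
  4. access 80: HIT. Cache (LRU->MRU): [80]
  5. access 80: HIT. Cache (LRU->MRU): [80]
  6. access 80: HIT. Cache (LRU->MRU): [80]
  7. access 59: MISS. Cache (LRU->MRU): [80 59]
  8. access 1: MISS, evict 80. Cache (LRU->MRU): [59 1]
  9. access 1: HIT. Cache (LRU->MRU): [59 1]
  10. access 59: HIT. Cache (LRU->MRU): [1 59]
  11. access 1: HIT. Cache (LRU->MRU): [59 1]
  12. access 23: MISS, evict 59. Cache (LRU->MRU): [1 23]
Total: 8 hits, 4 misses, 2 evictions

Answer: 1 23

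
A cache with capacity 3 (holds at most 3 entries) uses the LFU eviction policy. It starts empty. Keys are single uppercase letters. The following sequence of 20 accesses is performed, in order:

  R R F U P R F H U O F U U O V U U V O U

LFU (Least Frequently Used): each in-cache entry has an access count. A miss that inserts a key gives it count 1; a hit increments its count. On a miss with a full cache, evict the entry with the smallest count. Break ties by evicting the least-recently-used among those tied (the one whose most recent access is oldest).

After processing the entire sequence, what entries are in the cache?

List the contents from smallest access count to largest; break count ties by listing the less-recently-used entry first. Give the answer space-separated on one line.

Answer: O R U

Derivation:
LFU simulation (capacity=3):
  1. access R: MISS. Cache: [R(c=1)]
  2. access R: HIT, count now 2. Cache: [R(c=2)]
  3. access F: MISS. Cache: [F(c=1) R(c=2)]
  4. access U: MISS. Cache: [F(c=1) U(c=1) R(c=2)]
  5. access P: MISS, evict F(c=1). Cache: [U(c=1) P(c=1) R(c=2)]
  6. access R: HIT, count now 3. Cache: [U(c=1) P(c=1) R(c=3)]
  7. access F: MISS, evict U(c=1). Cache: [P(c=1) F(c=1) R(c=3)]
  8. access H: MISS, evict P(c=1). Cache: [F(c=1) H(c=1) R(c=3)]
  9. access U: MISS, evict F(c=1). Cache: [H(c=1) U(c=1) R(c=3)]
  10. access O: MISS, evict H(c=1). Cache: [U(c=1) O(c=1) R(c=3)]
  11. access F: MISS, evict U(c=1). Cache: [O(c=1) F(c=1) R(c=3)]
  12. access U: MISS, evict O(c=1). Cache: [F(c=1) U(c=1) R(c=3)]
  13. access U: HIT, count now 2. Cache: [F(c=1) U(c=2) R(c=3)]
  14. access O: MISS, evict F(c=1). Cache: [O(c=1) U(c=2) R(c=3)]
  15. access V: MISS, evict O(c=1). Cache: [V(c=1) U(c=2) R(c=3)]
  16. access U: HIT, count now 3. Cache: [V(c=1) R(c=3) U(c=3)]
  17. access U: HIT, count now 4. Cache: [V(c=1) R(c=3) U(c=4)]
  18. access V: HIT, count now 2. Cache: [V(c=2) R(c=3) U(c=4)]
  19. access O: MISS, evict V(c=2). Cache: [O(c=1) R(c=3) U(c=4)]
  20. access U: HIT, count now 5. Cache: [O(c=1) R(c=3) U(c=5)]
Total: 7 hits, 13 misses, 10 evictions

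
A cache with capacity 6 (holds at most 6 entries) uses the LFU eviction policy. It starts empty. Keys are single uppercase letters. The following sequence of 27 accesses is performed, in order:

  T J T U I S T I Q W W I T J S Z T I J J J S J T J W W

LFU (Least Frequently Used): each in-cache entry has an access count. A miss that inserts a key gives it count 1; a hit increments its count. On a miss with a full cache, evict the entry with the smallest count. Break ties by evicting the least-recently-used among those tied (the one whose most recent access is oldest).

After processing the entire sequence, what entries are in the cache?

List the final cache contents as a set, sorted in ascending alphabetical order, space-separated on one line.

Answer: I J S T W Z

Derivation:
LFU simulation (capacity=6):
  1. access T: MISS. Cache: [T(c=1)]
  2. access J: MISS. Cache: [T(c=1) J(c=1)]
  3. access T: HIT, count now 2. Cache: [J(c=1) T(c=2)]
  4. access U: MISS. Cache: [J(c=1) U(c=1) T(c=2)]
  5. access I: MISS. Cache: [J(c=1) U(c=1) I(c=1) T(c=2)]
  6. access S: MISS. Cache: [J(c=1) U(c=1) I(c=1) S(c=1) T(c=2)]
  7. access T: HIT, count now 3. Cache: [J(c=1) U(c=1) I(c=1) S(c=1) T(c=3)]
  8. access I: HIT, count now 2. Cache: [J(c=1) U(c=1) S(c=1) I(c=2) T(c=3)]
  9. access Q: MISS. Cache: [J(c=1) U(c=1) S(c=1) Q(c=1) I(c=2) T(c=3)]
  10. access W: MISS, evict J(c=1). Cache: [U(c=1) S(c=1) Q(c=1) W(c=1) I(c=2) T(c=3)]
  11. access W: HIT, count now 2. Cache: [U(c=1) S(c=1) Q(c=1) I(c=2) W(c=2) T(c=3)]
  12. access I: HIT, count now 3. Cache: [U(c=1) S(c=1) Q(c=1) W(c=2) T(c=3) I(c=3)]
  13. access T: HIT, count now 4. Cache: [U(c=1) S(c=1) Q(c=1) W(c=2) I(c=3) T(c=4)]
  14. access J: MISS, evict U(c=1). Cache: [S(c=1) Q(c=1) J(c=1) W(c=2) I(c=3) T(c=4)]
  15. access S: HIT, count now 2. Cache: [Q(c=1) J(c=1) W(c=2) S(c=2) I(c=3) T(c=4)]
  16. access Z: MISS, evict Q(c=1). Cache: [J(c=1) Z(c=1) W(c=2) S(c=2) I(c=3) T(c=4)]
  17. access T: HIT, count now 5. Cache: [J(c=1) Z(c=1) W(c=2) S(c=2) I(c=3) T(c=5)]
  18. access I: HIT, count now 4. Cache: [J(c=1) Z(c=1) W(c=2) S(c=2) I(c=4) T(c=5)]
  19. access J: HIT, count now 2. Cache: [Z(c=1) W(c=2) S(c=2) J(c=2) I(c=4) T(c=5)]
  20. access J: HIT, count now 3. Cache: [Z(c=1) W(c=2) S(c=2) J(c=3) I(c=4) T(c=5)]
  21. access J: HIT, count now 4. Cache: [Z(c=1) W(c=2) S(c=2) I(c=4) J(c=4) T(c=5)]
  22. access S: HIT, count now 3. Cache: [Z(c=1) W(c=2) S(c=3) I(c=4) J(c=4) T(c=5)]
  23. access J: HIT, count now 5. Cache: [Z(c=1) W(c=2) S(c=3) I(c=4) T(c=5) J(c=5)]
  24. access T: HIT, count now 6. Cache: [Z(c=1) W(c=2) S(c=3) I(c=4) J(c=5) T(c=6)]
  25. access J: HIT, count now 6. Cache: [Z(c=1) W(c=2) S(c=3) I(c=4) T(c=6) J(c=6)]
  26. access W: HIT, count now 3. Cache: [Z(c=1) S(c=3) W(c=3) I(c=4) T(c=6) J(c=6)]
  27. access W: HIT, count now 4. Cache: [Z(c=1) S(c=3) I(c=4) W(c=4) T(c=6) J(c=6)]
Total: 18 hits, 9 misses, 3 evictions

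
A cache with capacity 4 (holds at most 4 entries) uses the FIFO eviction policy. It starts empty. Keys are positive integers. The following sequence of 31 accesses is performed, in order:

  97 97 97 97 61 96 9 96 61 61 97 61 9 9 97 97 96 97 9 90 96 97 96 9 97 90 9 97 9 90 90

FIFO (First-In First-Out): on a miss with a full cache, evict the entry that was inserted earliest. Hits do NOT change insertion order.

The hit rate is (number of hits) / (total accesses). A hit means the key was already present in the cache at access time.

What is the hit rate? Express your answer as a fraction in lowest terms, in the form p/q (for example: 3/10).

FIFO simulation (capacity=4):
  1. access 97: MISS. Cache (old->new): [97]
  2. access 97: HIT. Cache (old->new): [97]
  3. access 97: HIT. Cache (old->new): [97]
  4. access 97: HIT. Cache (old->new): [97]
  5. access 61: MISS. Cache (old->new): [97 61]
  6. access 96: MISS. Cache (old->new): [97 61 96]
  7. access 9: MISS. Cache (old->new): [97 61 96 9]
  8. access 96: HIT. Cache (old->new): [97 61 96 9]
  9. access 61: HIT. Cache (old->new): [97 61 96 9]
  10. access 61: HIT. Cache (old->new): [97 61 96 9]
  11. access 97: HIT. Cache (old->new): [97 61 96 9]
  12. access 61: HIT. Cache (old->new): [97 61 96 9]
  13. access 9: HIT. Cache (old->new): [97 61 96 9]
  14. access 9: HIT. Cache (old->new): [97 61 96 9]
  15. access 97: HIT. Cache (old->new): [97 61 96 9]
  16. access 97: HIT. Cache (old->new): [97 61 96 9]
  17. access 96: HIT. Cache (old->new): [97 61 96 9]
  18. access 97: HIT. Cache (old->new): [97 61 96 9]
  19. access 9: HIT. Cache (old->new): [97 61 96 9]
  20. access 90: MISS, evict 97. Cache (old->new): [61 96 9 90]
  21. access 96: HIT. Cache (old->new): [61 96 9 90]
  22. access 97: MISS, evict 61. Cache (old->new): [96 9 90 97]
  23. access 96: HIT. Cache (old->new): [96 9 90 97]
  24. access 9: HIT. Cache (old->new): [96 9 90 97]
  25. access 97: HIT. Cache (old->new): [96 9 90 97]
  26. access 90: HIT. Cache (old->new): [96 9 90 97]
  27. access 9: HIT. Cache (old->new): [96 9 90 97]
  28. access 97: HIT. Cache (old->new): [96 9 90 97]
  29. access 9: HIT. Cache (old->new): [96 9 90 97]
  30. access 90: HIT. Cache (old->new): [96 9 90 97]
  31. access 90: HIT. Cache (old->new): [96 9 90 97]
Total: 25 hits, 6 misses, 2 evictions

Hit rate = 25/31

Answer: 25/31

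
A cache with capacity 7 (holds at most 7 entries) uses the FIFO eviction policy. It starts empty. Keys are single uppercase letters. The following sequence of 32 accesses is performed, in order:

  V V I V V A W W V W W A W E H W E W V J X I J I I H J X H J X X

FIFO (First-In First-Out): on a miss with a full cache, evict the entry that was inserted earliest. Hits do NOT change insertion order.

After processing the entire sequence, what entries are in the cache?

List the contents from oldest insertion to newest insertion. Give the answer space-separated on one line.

FIFO simulation (capacity=7):
  1. access V: MISS. Cache (old->new): [V]
  2. access V: HIT. Cache (old->new): [V]
  3. access I: MISS. Cache (old->new): [V I]
  4. access V: HIT. Cache (old->new): [V I]
  5. access V: HIT. Cache (old->new): [V I]
  6. access A: MISS. Cache (old->new): [V I A]
  7. access W: MISS. Cache (old->new): [V I A W]
  8. access W: HIT. Cache (old->new): [V I A W]
  9. access V: HIT. Cache (old->new): [V I A W]
  10. access W: HIT. Cache (old->new): [V I A W]
  11. access W: HIT. Cache (old->new): [V I A W]
  12. access A: HIT. Cache (old->new): [V I A W]
  13. access W: HIT. Cache (old->new): [V I A W]
  14. access E: MISS. Cache (old->new): [V I A W E]
  15. access H: MISS. Cache (old->new): [V I A W E H]
  16. access W: HIT. Cache (old->new): [V I A W E H]
  17. access E: HIT. Cache (old->new): [V I A W E H]
  18. access W: HIT. Cache (old->new): [V I A W E H]
  19. access V: HIT. Cache (old->new): [V I A W E H]
  20. access J: MISS. Cache (old->new): [V I A W E H J]
  21. access X: MISS, evict V. Cache (old->new): [I A W E H J X]
  22. access I: HIT. Cache (old->new): [I A W E H J X]
  23. access J: HIT. Cache (old->new): [I A W E H J X]
  24. access I: HIT. Cache (old->new): [I A W E H J X]
  25. access I: HIT. Cache (old->new): [I A W E H J X]
  26. access H: HIT. Cache (old->new): [I A W E H J X]
  27. access J: HIT. Cache (old->new): [I A W E H J X]
  28. access X: HIT. Cache (old->new): [I A W E H J X]
  29. access H: HIT. Cache (old->new): [I A W E H J X]
  30. access J: HIT. Cache (old->new): [I A W E H J X]
  31. access X: HIT. Cache (old->new): [I A W E H J X]
  32. access X: HIT. Cache (old->new): [I A W E H J X]
Total: 24 hits, 8 misses, 1 evictions

Answer: I A W E H J X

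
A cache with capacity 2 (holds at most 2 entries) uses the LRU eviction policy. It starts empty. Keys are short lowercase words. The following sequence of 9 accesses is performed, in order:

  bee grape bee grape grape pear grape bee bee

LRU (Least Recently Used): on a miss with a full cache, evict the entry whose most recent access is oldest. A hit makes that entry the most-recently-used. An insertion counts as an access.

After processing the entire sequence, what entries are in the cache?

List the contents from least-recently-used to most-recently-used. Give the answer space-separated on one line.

LRU simulation (capacity=2):
  1. access bee: MISS. Cache (LRU->MRU): [bee]
  2. access grape: MISS. Cache (LRU->MRU): [bee grape]
  3. access bee: HIT. Cache (LRU->MRU): [grape bee]
  4. access grape: HIT. Cache (LRU->MRU): [bee grape]
  5. access grape: HIT. Cache (LRU->MRU): [bee grape]
  6. access pear: MISS, evict bee. Cache (LRU->MRU): [grape pear]
  7. access grape: HIT. Cache (LRU->MRU): [pear grape]
  8. access bee: MISS, evict pear. Cache (LRU->MRU): [grape bee]
  9. access bee: HIT. Cache (LRU->MRU): [grape bee]
Total: 5 hits, 4 misses, 2 evictions

Answer: grape bee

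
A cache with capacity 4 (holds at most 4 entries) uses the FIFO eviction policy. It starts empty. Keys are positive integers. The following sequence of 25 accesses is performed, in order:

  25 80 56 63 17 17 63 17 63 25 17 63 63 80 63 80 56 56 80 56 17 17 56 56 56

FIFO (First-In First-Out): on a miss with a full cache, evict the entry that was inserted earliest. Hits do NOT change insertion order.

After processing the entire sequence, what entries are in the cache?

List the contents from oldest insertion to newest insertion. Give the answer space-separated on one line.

Answer: 17 25 80 56

Derivation:
FIFO simulation (capacity=4):
  1. access 25: MISS. Cache (old->new): [25]
  2. access 80: MISS. Cache (old->new): [25 80]
  3. access 56: MISS. Cache (old->new): [25 80 56]
  4. access 63: MISS. Cache (old->new): [25 80 56 63]
  5. access 17: MISS, evict 25. Cache (old->new): [80 56 63 17]
  6. access 17: HIT. Cache (old->new): [80 56 63 17]
  7. access 63: HIT. Cache (old->new): [80 56 63 17]
  8. access 17: HIT. Cache (old->new): [80 56 63 17]
  9. access 63: HIT. Cache (old->new): [80 56 63 17]
  10. access 25: MISS, evict 80. Cache (old->new): [56 63 17 25]
  11. access 17: HIT. Cache (old->new): [56 63 17 25]
  12. access 63: HIT. Cache (old->new): [56 63 17 25]
  13. access 63: HIT. Cache (old->new): [56 63 17 25]
  14. access 80: MISS, evict 56. Cache (old->new): [63 17 25 80]
  15. access 63: HIT. Cache (old->new): [63 17 25 80]
  16. access 80: HIT. Cache (old->new): [63 17 25 80]
  17. access 56: MISS, evict 63. Cache (old->new): [17 25 80 56]
  18. access 56: HIT. Cache (old->new): [17 25 80 56]
  19. access 80: HIT. Cache (old->new): [17 25 80 56]
  20. access 56: HIT. Cache (old->new): [17 25 80 56]
  21. access 17: HIT. Cache (old->new): [17 25 80 56]
  22. access 17: HIT. Cache (old->new): [17 25 80 56]
  23. access 56: HIT. Cache (old->new): [17 25 80 56]
  24. access 56: HIT. Cache (old->new): [17 25 80 56]
  25. access 56: HIT. Cache (old->new): [17 25 80 56]
Total: 17 hits, 8 misses, 4 evictions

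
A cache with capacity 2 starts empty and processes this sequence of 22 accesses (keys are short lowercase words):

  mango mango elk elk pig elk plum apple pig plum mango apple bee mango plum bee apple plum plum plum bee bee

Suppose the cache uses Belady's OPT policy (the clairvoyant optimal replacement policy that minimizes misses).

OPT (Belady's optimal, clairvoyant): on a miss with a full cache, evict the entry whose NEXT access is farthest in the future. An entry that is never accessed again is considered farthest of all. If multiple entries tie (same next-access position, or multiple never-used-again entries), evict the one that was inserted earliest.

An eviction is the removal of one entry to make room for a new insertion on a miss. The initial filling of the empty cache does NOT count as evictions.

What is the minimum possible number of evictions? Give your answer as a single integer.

Answer: 9

Derivation:
OPT (Belady) simulation (capacity=2):
  1. access mango: MISS. Cache: [mango]
  2. access mango: HIT. Next use of mango: step 11. Cache: [mango]
  3. access elk: MISS. Cache: [mango elk]
  4. access elk: HIT. Next use of elk: step 6. Cache: [mango elk]
  5. access pig: MISS, evict mango (next use: step 11). Cache: [elk pig]
  6. access elk: HIT. Next use of elk: never. Cache: [elk pig]
  7. access plum: MISS, evict elk (next use: never). Cache: [pig plum]
  8. access apple: MISS, evict plum (next use: step 10). Cache: [pig apple]
  9. access pig: HIT. Next use of pig: never. Cache: [pig apple]
  10. access plum: MISS, evict pig (next use: never). Cache: [apple plum]
  11. access mango: MISS, evict plum (next use: step 15). Cache: [apple mango]
  12. access apple: HIT. Next use of apple: step 17. Cache: [apple mango]
  13. access bee: MISS, evict apple (next use: step 17). Cache: [mango bee]
  14. access mango: HIT. Next use of mango: never. Cache: [mango bee]
  15. access plum: MISS, evict mango (next use: never). Cache: [bee plum]
  16. access bee: HIT. Next use of bee: step 21. Cache: [bee plum]
  17. access apple: MISS, evict bee (next use: step 21). Cache: [plum apple]
  18. access plum: HIT. Next use of plum: step 19. Cache: [plum apple]
  19. access plum: HIT. Next use of plum: step 20. Cache: [plum apple]
  20. access plum: HIT. Next use of plum: never. Cache: [plum apple]
  21. access bee: MISS, evict plum (next use: never). Cache: [apple bee]
  22. access bee: HIT. Next use of bee: never. Cache: [apple bee]
Total: 11 hits, 11 misses, 9 evictions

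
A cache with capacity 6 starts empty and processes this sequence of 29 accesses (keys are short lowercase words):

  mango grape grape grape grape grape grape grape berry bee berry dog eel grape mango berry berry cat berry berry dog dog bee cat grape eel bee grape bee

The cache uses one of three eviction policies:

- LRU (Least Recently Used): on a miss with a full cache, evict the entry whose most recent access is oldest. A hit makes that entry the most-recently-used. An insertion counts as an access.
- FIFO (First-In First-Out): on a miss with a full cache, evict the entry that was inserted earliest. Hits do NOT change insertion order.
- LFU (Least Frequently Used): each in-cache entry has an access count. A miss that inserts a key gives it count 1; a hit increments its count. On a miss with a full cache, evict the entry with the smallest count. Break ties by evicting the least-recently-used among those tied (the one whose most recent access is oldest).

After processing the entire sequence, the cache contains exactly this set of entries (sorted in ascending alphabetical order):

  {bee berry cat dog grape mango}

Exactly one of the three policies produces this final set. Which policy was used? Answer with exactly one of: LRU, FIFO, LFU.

Simulating under each policy and comparing final sets:
  LRU: final set = {bee berry cat dog eel grape} -> differs
  FIFO: final set = {bee berry cat dog eel grape} -> differs
  LFU: final set = {bee berry cat dog grape mango} -> MATCHES target
Only LFU produces the target set.

Answer: LFU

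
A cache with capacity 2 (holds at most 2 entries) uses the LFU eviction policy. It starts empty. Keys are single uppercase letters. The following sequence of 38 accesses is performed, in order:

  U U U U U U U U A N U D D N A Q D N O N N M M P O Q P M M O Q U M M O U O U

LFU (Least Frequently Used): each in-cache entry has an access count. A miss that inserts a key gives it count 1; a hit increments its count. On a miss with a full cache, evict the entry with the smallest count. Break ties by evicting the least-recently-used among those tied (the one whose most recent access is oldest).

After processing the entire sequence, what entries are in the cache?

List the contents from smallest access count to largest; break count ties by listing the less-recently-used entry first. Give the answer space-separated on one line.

Answer: O U

Derivation:
LFU simulation (capacity=2):
  1. access U: MISS. Cache: [U(c=1)]
  2. access U: HIT, count now 2. Cache: [U(c=2)]
  3. access U: HIT, count now 3. Cache: [U(c=3)]
  4. access U: HIT, count now 4. Cache: [U(c=4)]
  5. access U: HIT, count now 5. Cache: [U(c=5)]
  6. access U: HIT, count now 6. Cache: [U(c=6)]
  7. access U: HIT, count now 7. Cache: [U(c=7)]
  8. access U: HIT, count now 8. Cache: [U(c=8)]
  9. access A: MISS. Cache: [A(c=1) U(c=8)]
  10. access N: MISS, evict A(c=1). Cache: [N(c=1) U(c=8)]
  11. access U: HIT, count now 9. Cache: [N(c=1) U(c=9)]
  12. access D: MISS, evict N(c=1). Cache: [D(c=1) U(c=9)]
  13. access D: HIT, count now 2. Cache: [D(c=2) U(c=9)]
  14. access N: MISS, evict D(c=2). Cache: [N(c=1) U(c=9)]
  15. access A: MISS, evict N(c=1). Cache: [A(c=1) U(c=9)]
  16. access Q: MISS, evict A(c=1). Cache: [Q(c=1) U(c=9)]
  17. access D: MISS, evict Q(c=1). Cache: [D(c=1) U(c=9)]
  18. access N: MISS, evict D(c=1). Cache: [N(c=1) U(c=9)]
  19. access O: MISS, evict N(c=1). Cache: [O(c=1) U(c=9)]
  20. access N: MISS, evict O(c=1). Cache: [N(c=1) U(c=9)]
  21. access N: HIT, count now 2. Cache: [N(c=2) U(c=9)]
  22. access M: MISS, evict N(c=2). Cache: [M(c=1) U(c=9)]
  23. access M: HIT, count now 2. Cache: [M(c=2) U(c=9)]
  24. access P: MISS, evict M(c=2). Cache: [P(c=1) U(c=9)]
  25. access O: MISS, evict P(c=1). Cache: [O(c=1) U(c=9)]
  26. access Q: MISS, evict O(c=1). Cache: [Q(c=1) U(c=9)]
  27. access P: MISS, evict Q(c=1). Cache: [P(c=1) U(c=9)]
  28. access M: MISS, evict P(c=1). Cache: [M(c=1) U(c=9)]
  29. access M: HIT, count now 2. Cache: [M(c=2) U(c=9)]
  30. access O: MISS, evict M(c=2). Cache: [O(c=1) U(c=9)]
  31. access Q: MISS, evict O(c=1). Cache: [Q(c=1) U(c=9)]
  32. access U: HIT, count now 10. Cache: [Q(c=1) U(c=10)]
  33. access M: MISS, evict Q(c=1). Cache: [M(c=1) U(c=10)]
  34. access M: HIT, count now 2. Cache: [M(c=2) U(c=10)]
  35. access O: MISS, evict M(c=2). Cache: [O(c=1) U(c=10)]
  36. access U: HIT, count now 11. Cache: [O(c=1) U(c=11)]
  37. access O: HIT, count now 2. Cache: [O(c=2) U(c=11)]
  38. access U: HIT, count now 12. Cache: [O(c=2) U(c=12)]
Total: 17 hits, 21 misses, 19 evictions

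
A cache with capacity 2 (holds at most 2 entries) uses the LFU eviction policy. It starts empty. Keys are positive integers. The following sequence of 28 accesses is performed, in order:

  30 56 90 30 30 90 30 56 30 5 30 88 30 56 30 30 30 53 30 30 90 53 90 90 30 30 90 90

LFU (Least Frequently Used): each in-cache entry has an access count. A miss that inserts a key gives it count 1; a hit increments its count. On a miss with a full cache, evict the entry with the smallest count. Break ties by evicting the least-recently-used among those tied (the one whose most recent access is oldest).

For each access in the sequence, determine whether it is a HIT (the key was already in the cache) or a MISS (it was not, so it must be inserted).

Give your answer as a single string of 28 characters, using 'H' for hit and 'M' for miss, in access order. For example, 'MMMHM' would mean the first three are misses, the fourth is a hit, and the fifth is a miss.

Answer: MMMMHHHMHMHMHMHHHMHHMMMHHHHH

Derivation:
LFU simulation (capacity=2):
  1. access 30: MISS. Cache: [30(c=1)]
  2. access 56: MISS. Cache: [30(c=1) 56(c=1)]
  3. access 90: MISS, evict 30(c=1). Cache: [56(c=1) 90(c=1)]
  4. access 30: MISS, evict 56(c=1). Cache: [90(c=1) 30(c=1)]
  5. access 30: HIT, count now 2. Cache: [90(c=1) 30(c=2)]
  6. access 90: HIT, count now 2. Cache: [30(c=2) 90(c=2)]
  7. access 30: HIT, count now 3. Cache: [90(c=2) 30(c=3)]
  8. access 56: MISS, evict 90(c=2). Cache: [56(c=1) 30(c=3)]
  9. access 30: HIT, count now 4. Cache: [56(c=1) 30(c=4)]
  10. access 5: MISS, evict 56(c=1). Cache: [5(c=1) 30(c=4)]
  11. access 30: HIT, count now 5. Cache: [5(c=1) 30(c=5)]
  12. access 88: MISS, evict 5(c=1). Cache: [88(c=1) 30(c=5)]
  13. access 30: HIT, count now 6. Cache: [88(c=1) 30(c=6)]
  14. access 56: MISS, evict 88(c=1). Cache: [56(c=1) 30(c=6)]
  15. access 30: HIT, count now 7. Cache: [56(c=1) 30(c=7)]
  16. access 30: HIT, count now 8. Cache: [56(c=1) 30(c=8)]
  17. access 30: HIT, count now 9. Cache: [56(c=1) 30(c=9)]
  18. access 53: MISS, evict 56(c=1). Cache: [53(c=1) 30(c=9)]
  19. access 30: HIT, count now 10. Cache: [53(c=1) 30(c=10)]
  20. access 30: HIT, count now 11. Cache: [53(c=1) 30(c=11)]
  21. access 90: MISS, evict 53(c=1). Cache: [90(c=1) 30(c=11)]
  22. access 53: MISS, evict 90(c=1). Cache: [53(c=1) 30(c=11)]
  23. access 90: MISS, evict 53(c=1). Cache: [90(c=1) 30(c=11)]
  24. access 90: HIT, count now 2. Cache: [90(c=2) 30(c=11)]
  25. access 30: HIT, count now 12. Cache: [90(c=2) 30(c=12)]
  26. access 30: HIT, count now 13. Cache: [90(c=2) 30(c=13)]
  27. access 90: HIT, count now 3. Cache: [90(c=3) 30(c=13)]
  28. access 90: HIT, count now 4. Cache: [90(c=4) 30(c=13)]
Total: 16 hits, 12 misses, 10 evictions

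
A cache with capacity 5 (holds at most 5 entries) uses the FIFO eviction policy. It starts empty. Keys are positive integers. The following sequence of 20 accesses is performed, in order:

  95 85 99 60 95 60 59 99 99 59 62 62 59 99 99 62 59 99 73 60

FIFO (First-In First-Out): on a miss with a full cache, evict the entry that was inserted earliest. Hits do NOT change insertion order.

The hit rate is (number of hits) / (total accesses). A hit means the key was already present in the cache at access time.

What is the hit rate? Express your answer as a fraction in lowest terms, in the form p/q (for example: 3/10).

FIFO simulation (capacity=5):
  1. access 95: MISS. Cache (old->new): [95]
  2. access 85: MISS. Cache (old->new): [95 85]
  3. access 99: MISS. Cache (old->new): [95 85 99]
  4. access 60: MISS. Cache (old->new): [95 85 99 60]
  5. access 95: HIT. Cache (old->new): [95 85 99 60]
  6. access 60: HIT. Cache (old->new): [95 85 99 60]
  7. access 59: MISS. Cache (old->new): [95 85 99 60 59]
  8. access 99: HIT. Cache (old->new): [95 85 99 60 59]
  9. access 99: HIT. Cache (old->new): [95 85 99 60 59]
  10. access 59: HIT. Cache (old->new): [95 85 99 60 59]
  11. access 62: MISS, evict 95. Cache (old->new): [85 99 60 59 62]
  12. access 62: HIT. Cache (old->new): [85 99 60 59 62]
  13. access 59: HIT. Cache (old->new): [85 99 60 59 62]
  14. access 99: HIT. Cache (old->new): [85 99 60 59 62]
  15. access 99: HIT. Cache (old->new): [85 99 60 59 62]
  16. access 62: HIT. Cache (old->new): [85 99 60 59 62]
  17. access 59: HIT. Cache (old->new): [85 99 60 59 62]
  18. access 99: HIT. Cache (old->new): [85 99 60 59 62]
  19. access 73: MISS, evict 85. Cache (old->new): [99 60 59 62 73]
  20. access 60: HIT. Cache (old->new): [99 60 59 62 73]
Total: 13 hits, 7 misses, 2 evictions

Hit rate = 13/20

Answer: 13/20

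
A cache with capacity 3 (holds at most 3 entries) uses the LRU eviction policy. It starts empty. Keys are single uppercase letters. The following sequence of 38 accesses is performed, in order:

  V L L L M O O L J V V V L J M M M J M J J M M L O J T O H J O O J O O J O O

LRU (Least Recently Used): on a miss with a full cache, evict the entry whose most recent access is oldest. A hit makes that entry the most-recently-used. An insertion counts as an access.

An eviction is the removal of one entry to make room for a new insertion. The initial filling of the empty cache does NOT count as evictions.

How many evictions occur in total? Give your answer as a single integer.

Answer: 9

Derivation:
LRU simulation (capacity=3):
  1. access V: MISS. Cache (LRU->MRU): [V]
  2. access L: MISS. Cache (LRU->MRU): [V L]
  3. access L: HIT. Cache (LRU->MRU): [V L]
  4. access L: HIT. Cache (LRU->MRU): [V L]
  5. access M: MISS. Cache (LRU->MRU): [V L M]
  6. access O: MISS, evict V. Cache (LRU->MRU): [L M O]
  7. access O: HIT. Cache (LRU->MRU): [L M O]
  8. access L: HIT. Cache (LRU->MRU): [M O L]
  9. access J: MISS, evict M. Cache (LRU->MRU): [O L J]
  10. access V: MISS, evict O. Cache (LRU->MRU): [L J V]
  11. access V: HIT. Cache (LRU->MRU): [L J V]
  12. access V: HIT. Cache (LRU->MRU): [L J V]
  13. access L: HIT. Cache (LRU->MRU): [J V L]
  14. access J: HIT. Cache (LRU->MRU): [V L J]
  15. access M: MISS, evict V. Cache (LRU->MRU): [L J M]
  16. access M: HIT. Cache (LRU->MRU): [L J M]
  17. access M: HIT. Cache (LRU->MRU): [L J M]
  18. access J: HIT. Cache (LRU->MRU): [L M J]
  19. access M: HIT. Cache (LRU->MRU): [L J M]
  20. access J: HIT. Cache (LRU->MRU): [L M J]
  21. access J: HIT. Cache (LRU->MRU): [L M J]
  22. access M: HIT. Cache (LRU->MRU): [L J M]
  23. access M: HIT. Cache (LRU->MRU): [L J M]
  24. access L: HIT. Cache (LRU->MRU): [J M L]
  25. access O: MISS, evict J. Cache (LRU->MRU): [M L O]
  26. access J: MISS, evict M. Cache (LRU->MRU): [L O J]
  27. access T: MISS, evict L. Cache (LRU->MRU): [O J T]
  28. access O: HIT. Cache (LRU->MRU): [J T O]
  29. access H: MISS, evict J. Cache (LRU->MRU): [T O H]
  30. access J: MISS, evict T. Cache (LRU->MRU): [O H J]
  31. access O: HIT. Cache (LRU->MRU): [H J O]
  32. access O: HIT. Cache (LRU->MRU): [H J O]
  33. access J: HIT. Cache (LRU->MRU): [H O J]
  34. access O: HIT. Cache (LRU->MRU): [H J O]
  35. access O: HIT. Cache (LRU->MRU): [H J O]
  36. access J: HIT. Cache (LRU->MRU): [H O J]
  37. access O: HIT. Cache (LRU->MRU): [H J O]
  38. access O: HIT. Cache (LRU->MRU): [H J O]
Total: 26 hits, 12 misses, 9 evictions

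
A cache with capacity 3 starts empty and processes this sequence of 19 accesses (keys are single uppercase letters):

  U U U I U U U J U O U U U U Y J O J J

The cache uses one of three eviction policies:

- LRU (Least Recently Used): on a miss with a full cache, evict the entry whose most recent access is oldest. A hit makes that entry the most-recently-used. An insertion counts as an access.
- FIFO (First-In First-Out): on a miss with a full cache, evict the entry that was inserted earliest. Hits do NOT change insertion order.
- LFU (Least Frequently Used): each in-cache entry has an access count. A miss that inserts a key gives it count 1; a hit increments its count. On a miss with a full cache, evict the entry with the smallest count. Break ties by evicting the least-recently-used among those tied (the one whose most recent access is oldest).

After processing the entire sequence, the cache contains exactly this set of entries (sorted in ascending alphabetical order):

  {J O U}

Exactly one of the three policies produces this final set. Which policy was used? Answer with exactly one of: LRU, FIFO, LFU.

Simulating under each policy and comparing final sets:
  LRU: final set = {J O Y} -> differs
  FIFO: final set = {J O Y} -> differs
  LFU: final set = {J O U} -> MATCHES target
Only LFU produces the target set.

Answer: LFU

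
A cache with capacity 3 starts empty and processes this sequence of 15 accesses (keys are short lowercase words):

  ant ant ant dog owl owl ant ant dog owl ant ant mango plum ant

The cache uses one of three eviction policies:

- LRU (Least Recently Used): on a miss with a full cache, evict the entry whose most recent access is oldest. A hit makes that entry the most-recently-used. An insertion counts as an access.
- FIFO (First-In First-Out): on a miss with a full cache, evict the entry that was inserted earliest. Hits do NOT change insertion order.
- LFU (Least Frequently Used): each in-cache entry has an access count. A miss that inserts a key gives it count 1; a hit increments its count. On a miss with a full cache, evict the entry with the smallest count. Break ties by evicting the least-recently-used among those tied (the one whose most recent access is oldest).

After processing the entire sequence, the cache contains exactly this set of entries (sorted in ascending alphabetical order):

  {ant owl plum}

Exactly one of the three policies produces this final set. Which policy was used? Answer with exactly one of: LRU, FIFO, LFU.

Answer: LFU

Derivation:
Simulating under each policy and comparing final sets:
  LRU: final set = {ant mango plum} -> differs
  FIFO: final set = {ant mango plum} -> differs
  LFU: final set = {ant owl plum} -> MATCHES target
Only LFU produces the target set.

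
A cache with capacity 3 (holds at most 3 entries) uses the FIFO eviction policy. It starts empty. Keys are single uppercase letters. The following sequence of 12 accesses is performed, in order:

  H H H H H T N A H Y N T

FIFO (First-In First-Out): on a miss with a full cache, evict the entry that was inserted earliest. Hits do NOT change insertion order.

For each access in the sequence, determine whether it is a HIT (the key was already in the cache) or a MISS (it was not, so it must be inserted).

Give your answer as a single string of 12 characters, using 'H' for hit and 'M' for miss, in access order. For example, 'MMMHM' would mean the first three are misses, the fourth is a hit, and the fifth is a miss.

FIFO simulation (capacity=3):
  1. access H: MISS. Cache (old->new): [H]
  2. access H: HIT. Cache (old->new): [H]
  3. access H: HIT. Cache (old->new): [H]
  4. access H: HIT. Cache (old->new): [H]
  5. access H: HIT. Cache (old->new): [H]
  6. access T: MISS. Cache (old->new): [H T]
  7. access N: MISS. Cache (old->new): [H T N]
  8. access A: MISS, evict H. Cache (old->new): [T N A]
  9. access H: MISS, evict T. Cache (old->new): [N A H]
  10. access Y: MISS, evict N. Cache (old->new): [A H Y]
  11. access N: MISS, evict A. Cache (old->new): [H Y N]
  12. access T: MISS, evict H. Cache (old->new): [Y N T]
Total: 4 hits, 8 misses, 5 evictions

Answer: MHHHHMMMMMMM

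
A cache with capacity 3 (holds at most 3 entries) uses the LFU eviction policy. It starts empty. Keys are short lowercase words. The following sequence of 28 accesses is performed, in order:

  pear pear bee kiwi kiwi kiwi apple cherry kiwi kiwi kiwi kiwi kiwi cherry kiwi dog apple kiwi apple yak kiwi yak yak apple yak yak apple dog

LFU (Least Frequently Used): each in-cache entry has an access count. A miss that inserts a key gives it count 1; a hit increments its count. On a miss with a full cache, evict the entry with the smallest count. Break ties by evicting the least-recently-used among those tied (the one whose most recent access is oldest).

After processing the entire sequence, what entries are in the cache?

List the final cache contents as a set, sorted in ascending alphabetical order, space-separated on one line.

Answer: dog kiwi yak

Derivation:
LFU simulation (capacity=3):
  1. access pear: MISS. Cache: [pear(c=1)]
  2. access pear: HIT, count now 2. Cache: [pear(c=2)]
  3. access bee: MISS. Cache: [bee(c=1) pear(c=2)]
  4. access kiwi: MISS. Cache: [bee(c=1) kiwi(c=1) pear(c=2)]
  5. access kiwi: HIT, count now 2. Cache: [bee(c=1) pear(c=2) kiwi(c=2)]
  6. access kiwi: HIT, count now 3. Cache: [bee(c=1) pear(c=2) kiwi(c=3)]
  7. access apple: MISS, evict bee(c=1). Cache: [apple(c=1) pear(c=2) kiwi(c=3)]
  8. access cherry: MISS, evict apple(c=1). Cache: [cherry(c=1) pear(c=2) kiwi(c=3)]
  9. access kiwi: HIT, count now 4. Cache: [cherry(c=1) pear(c=2) kiwi(c=4)]
  10. access kiwi: HIT, count now 5. Cache: [cherry(c=1) pear(c=2) kiwi(c=5)]
  11. access kiwi: HIT, count now 6. Cache: [cherry(c=1) pear(c=2) kiwi(c=6)]
  12. access kiwi: HIT, count now 7. Cache: [cherry(c=1) pear(c=2) kiwi(c=7)]
  13. access kiwi: HIT, count now 8. Cache: [cherry(c=1) pear(c=2) kiwi(c=8)]
  14. access cherry: HIT, count now 2. Cache: [pear(c=2) cherry(c=2) kiwi(c=8)]
  15. access kiwi: HIT, count now 9. Cache: [pear(c=2) cherry(c=2) kiwi(c=9)]
  16. access dog: MISS, evict pear(c=2). Cache: [dog(c=1) cherry(c=2) kiwi(c=9)]
  17. access apple: MISS, evict dog(c=1). Cache: [apple(c=1) cherry(c=2) kiwi(c=9)]
  18. access kiwi: HIT, count now 10. Cache: [apple(c=1) cherry(c=2) kiwi(c=10)]
  19. access apple: HIT, count now 2. Cache: [cherry(c=2) apple(c=2) kiwi(c=10)]
  20. access yak: MISS, evict cherry(c=2). Cache: [yak(c=1) apple(c=2) kiwi(c=10)]
  21. access kiwi: HIT, count now 11. Cache: [yak(c=1) apple(c=2) kiwi(c=11)]
  22. access yak: HIT, count now 2. Cache: [apple(c=2) yak(c=2) kiwi(c=11)]
  23. access yak: HIT, count now 3. Cache: [apple(c=2) yak(c=3) kiwi(c=11)]
  24. access apple: HIT, count now 3. Cache: [yak(c=3) apple(c=3) kiwi(c=11)]
  25. access yak: HIT, count now 4. Cache: [apple(c=3) yak(c=4) kiwi(c=11)]
  26. access yak: HIT, count now 5. Cache: [apple(c=3) yak(c=5) kiwi(c=11)]
  27. access apple: HIT, count now 4. Cache: [apple(c=4) yak(c=5) kiwi(c=11)]
  28. access dog: MISS, evict apple(c=4). Cache: [dog(c=1) yak(c=5) kiwi(c=11)]
Total: 19 hits, 9 misses, 6 evictions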